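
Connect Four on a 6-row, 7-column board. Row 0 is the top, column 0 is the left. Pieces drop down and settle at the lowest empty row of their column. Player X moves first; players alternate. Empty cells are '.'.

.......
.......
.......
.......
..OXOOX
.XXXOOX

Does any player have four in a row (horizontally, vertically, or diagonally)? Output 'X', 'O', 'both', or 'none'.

none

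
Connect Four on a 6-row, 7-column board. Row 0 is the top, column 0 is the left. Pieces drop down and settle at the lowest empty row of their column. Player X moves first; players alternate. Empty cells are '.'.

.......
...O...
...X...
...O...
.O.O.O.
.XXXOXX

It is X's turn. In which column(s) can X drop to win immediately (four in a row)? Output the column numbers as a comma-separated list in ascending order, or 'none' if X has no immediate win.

Answer: 0

Derivation:
col 0: drop X → WIN!
col 1: drop X → no win
col 2: drop X → no win
col 3: drop X → no win
col 4: drop X → no win
col 5: drop X → no win
col 6: drop X → no win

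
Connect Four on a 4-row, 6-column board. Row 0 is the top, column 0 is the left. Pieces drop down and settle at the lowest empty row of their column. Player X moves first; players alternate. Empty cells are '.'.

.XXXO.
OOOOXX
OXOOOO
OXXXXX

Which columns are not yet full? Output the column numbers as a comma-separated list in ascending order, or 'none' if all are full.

Answer: 0,5

Derivation:
col 0: top cell = '.' → open
col 1: top cell = 'X' → FULL
col 2: top cell = 'X' → FULL
col 3: top cell = 'X' → FULL
col 4: top cell = 'O' → FULL
col 5: top cell = '.' → open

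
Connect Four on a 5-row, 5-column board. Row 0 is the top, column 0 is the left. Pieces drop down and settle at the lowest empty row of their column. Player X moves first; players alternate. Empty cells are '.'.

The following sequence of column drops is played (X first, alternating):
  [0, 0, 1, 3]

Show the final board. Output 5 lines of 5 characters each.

Move 1: X drops in col 0, lands at row 4
Move 2: O drops in col 0, lands at row 3
Move 3: X drops in col 1, lands at row 4
Move 4: O drops in col 3, lands at row 4

Answer: .....
.....
.....
O....
XX.O.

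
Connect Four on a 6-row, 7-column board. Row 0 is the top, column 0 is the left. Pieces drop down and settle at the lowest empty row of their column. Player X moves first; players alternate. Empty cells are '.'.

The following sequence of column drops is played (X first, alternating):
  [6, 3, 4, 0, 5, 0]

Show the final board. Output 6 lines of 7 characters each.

Answer: .......
.......
.......
.......
O......
O..OXXX

Derivation:
Move 1: X drops in col 6, lands at row 5
Move 2: O drops in col 3, lands at row 5
Move 3: X drops in col 4, lands at row 5
Move 4: O drops in col 0, lands at row 5
Move 5: X drops in col 5, lands at row 5
Move 6: O drops in col 0, lands at row 4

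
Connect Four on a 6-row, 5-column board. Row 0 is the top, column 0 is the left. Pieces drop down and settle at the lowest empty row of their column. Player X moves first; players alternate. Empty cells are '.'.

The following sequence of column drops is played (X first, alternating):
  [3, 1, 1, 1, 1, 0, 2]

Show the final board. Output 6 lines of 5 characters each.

Answer: .....
.....
.X...
.O...
.X...
OOXX.

Derivation:
Move 1: X drops in col 3, lands at row 5
Move 2: O drops in col 1, lands at row 5
Move 3: X drops in col 1, lands at row 4
Move 4: O drops in col 1, lands at row 3
Move 5: X drops in col 1, lands at row 2
Move 6: O drops in col 0, lands at row 5
Move 7: X drops in col 2, lands at row 5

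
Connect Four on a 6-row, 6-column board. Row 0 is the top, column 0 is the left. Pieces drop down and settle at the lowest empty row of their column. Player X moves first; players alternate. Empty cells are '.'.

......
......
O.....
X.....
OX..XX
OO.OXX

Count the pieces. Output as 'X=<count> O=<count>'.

X=6 O=5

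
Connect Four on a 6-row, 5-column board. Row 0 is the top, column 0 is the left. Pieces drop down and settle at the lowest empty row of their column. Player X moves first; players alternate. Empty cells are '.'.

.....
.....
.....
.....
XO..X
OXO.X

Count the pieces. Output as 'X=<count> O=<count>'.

X=4 O=3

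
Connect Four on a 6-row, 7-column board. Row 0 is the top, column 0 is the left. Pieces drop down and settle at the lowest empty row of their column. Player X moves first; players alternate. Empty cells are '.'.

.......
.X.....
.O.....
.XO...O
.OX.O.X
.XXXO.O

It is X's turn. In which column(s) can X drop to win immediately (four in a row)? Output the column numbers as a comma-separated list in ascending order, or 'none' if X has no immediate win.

col 0: drop X → WIN!
col 1: drop X → no win
col 2: drop X → no win
col 3: drop X → no win
col 4: drop X → no win
col 5: drop X → no win
col 6: drop X → no win

Answer: 0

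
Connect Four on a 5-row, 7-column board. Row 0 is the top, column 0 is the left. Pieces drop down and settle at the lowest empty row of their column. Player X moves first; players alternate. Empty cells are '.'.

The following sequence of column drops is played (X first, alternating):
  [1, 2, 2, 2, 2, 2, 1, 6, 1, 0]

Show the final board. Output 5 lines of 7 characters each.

Answer: ..O....
..X....
.XO....
.XX....
OXO...O

Derivation:
Move 1: X drops in col 1, lands at row 4
Move 2: O drops in col 2, lands at row 4
Move 3: X drops in col 2, lands at row 3
Move 4: O drops in col 2, lands at row 2
Move 5: X drops in col 2, lands at row 1
Move 6: O drops in col 2, lands at row 0
Move 7: X drops in col 1, lands at row 3
Move 8: O drops in col 6, lands at row 4
Move 9: X drops in col 1, lands at row 2
Move 10: O drops in col 0, lands at row 4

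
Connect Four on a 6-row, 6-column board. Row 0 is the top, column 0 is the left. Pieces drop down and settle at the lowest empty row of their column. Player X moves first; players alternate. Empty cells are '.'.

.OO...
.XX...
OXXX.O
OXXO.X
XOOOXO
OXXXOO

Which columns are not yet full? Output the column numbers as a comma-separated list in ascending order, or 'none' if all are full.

col 0: top cell = '.' → open
col 1: top cell = 'O' → FULL
col 2: top cell = 'O' → FULL
col 3: top cell = '.' → open
col 4: top cell = '.' → open
col 5: top cell = '.' → open

Answer: 0,3,4,5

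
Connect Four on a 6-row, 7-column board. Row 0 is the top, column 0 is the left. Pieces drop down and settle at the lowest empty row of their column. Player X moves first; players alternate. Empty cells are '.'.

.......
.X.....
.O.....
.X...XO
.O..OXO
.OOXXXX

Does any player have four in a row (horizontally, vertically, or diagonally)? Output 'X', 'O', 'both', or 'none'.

X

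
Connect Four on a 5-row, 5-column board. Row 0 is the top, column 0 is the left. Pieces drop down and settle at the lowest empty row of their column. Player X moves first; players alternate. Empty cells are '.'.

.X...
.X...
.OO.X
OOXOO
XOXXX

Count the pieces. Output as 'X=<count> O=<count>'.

X=8 O=7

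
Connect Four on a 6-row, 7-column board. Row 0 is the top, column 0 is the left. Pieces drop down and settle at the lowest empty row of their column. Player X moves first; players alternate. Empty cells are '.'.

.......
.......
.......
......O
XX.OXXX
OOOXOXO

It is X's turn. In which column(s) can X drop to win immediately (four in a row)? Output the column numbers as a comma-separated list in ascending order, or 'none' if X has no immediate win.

col 0: drop X → no win
col 1: drop X → no win
col 2: drop X → no win
col 3: drop X → no win
col 4: drop X → no win
col 5: drop X → no win
col 6: drop X → no win

Answer: none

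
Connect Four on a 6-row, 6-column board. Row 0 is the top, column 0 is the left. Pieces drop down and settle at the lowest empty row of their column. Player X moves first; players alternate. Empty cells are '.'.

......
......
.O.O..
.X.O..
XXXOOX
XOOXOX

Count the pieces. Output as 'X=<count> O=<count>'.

X=8 O=8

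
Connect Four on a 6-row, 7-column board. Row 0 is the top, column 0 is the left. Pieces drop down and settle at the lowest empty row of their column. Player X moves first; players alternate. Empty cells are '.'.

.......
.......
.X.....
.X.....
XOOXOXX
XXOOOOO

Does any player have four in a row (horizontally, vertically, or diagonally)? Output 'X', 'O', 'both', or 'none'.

O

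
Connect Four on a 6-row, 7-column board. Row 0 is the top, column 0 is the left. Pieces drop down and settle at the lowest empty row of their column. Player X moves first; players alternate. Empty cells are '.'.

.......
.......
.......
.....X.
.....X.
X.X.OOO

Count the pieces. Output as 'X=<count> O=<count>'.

X=4 O=3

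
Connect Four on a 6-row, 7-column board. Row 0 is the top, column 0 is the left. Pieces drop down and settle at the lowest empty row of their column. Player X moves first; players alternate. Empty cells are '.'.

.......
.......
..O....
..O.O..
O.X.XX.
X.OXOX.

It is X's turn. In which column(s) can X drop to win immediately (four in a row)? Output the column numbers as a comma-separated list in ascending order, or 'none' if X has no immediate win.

col 0: drop X → no win
col 1: drop X → no win
col 2: drop X → no win
col 3: drop X → WIN!
col 4: drop X → no win
col 5: drop X → no win
col 6: drop X → no win

Answer: 3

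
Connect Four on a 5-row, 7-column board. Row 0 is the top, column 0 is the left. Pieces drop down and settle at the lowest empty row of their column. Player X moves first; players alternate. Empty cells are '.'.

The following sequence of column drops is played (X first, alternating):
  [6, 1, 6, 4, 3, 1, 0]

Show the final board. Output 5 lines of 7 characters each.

Move 1: X drops in col 6, lands at row 4
Move 2: O drops in col 1, lands at row 4
Move 3: X drops in col 6, lands at row 3
Move 4: O drops in col 4, lands at row 4
Move 5: X drops in col 3, lands at row 4
Move 6: O drops in col 1, lands at row 3
Move 7: X drops in col 0, lands at row 4

Answer: .......
.......
.......
.O....X
XO.XO.X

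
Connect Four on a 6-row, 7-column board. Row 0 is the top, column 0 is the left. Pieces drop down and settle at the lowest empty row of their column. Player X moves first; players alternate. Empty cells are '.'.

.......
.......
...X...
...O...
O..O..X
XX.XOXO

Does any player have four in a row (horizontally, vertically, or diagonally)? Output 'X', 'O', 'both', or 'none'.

none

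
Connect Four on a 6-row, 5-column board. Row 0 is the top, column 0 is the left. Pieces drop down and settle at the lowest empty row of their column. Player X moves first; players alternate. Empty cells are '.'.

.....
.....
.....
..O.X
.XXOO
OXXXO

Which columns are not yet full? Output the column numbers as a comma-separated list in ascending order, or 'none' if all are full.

col 0: top cell = '.' → open
col 1: top cell = '.' → open
col 2: top cell = '.' → open
col 3: top cell = '.' → open
col 4: top cell = '.' → open

Answer: 0,1,2,3,4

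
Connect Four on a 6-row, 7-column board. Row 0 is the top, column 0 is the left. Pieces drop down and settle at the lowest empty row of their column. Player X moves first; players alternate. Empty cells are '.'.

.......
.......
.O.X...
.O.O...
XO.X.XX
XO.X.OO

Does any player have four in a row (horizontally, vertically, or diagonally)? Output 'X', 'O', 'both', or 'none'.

O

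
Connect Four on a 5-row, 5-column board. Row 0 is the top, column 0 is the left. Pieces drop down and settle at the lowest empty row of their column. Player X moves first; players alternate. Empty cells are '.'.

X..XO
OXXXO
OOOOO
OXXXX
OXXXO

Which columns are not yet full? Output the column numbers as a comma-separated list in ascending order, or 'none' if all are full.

col 0: top cell = 'X' → FULL
col 1: top cell = '.' → open
col 2: top cell = '.' → open
col 3: top cell = 'X' → FULL
col 4: top cell = 'O' → FULL

Answer: 1,2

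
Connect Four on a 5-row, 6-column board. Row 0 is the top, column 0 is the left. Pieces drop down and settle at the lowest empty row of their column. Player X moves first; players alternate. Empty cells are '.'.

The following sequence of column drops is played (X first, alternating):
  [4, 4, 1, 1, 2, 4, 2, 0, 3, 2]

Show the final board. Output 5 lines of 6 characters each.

Move 1: X drops in col 4, lands at row 4
Move 2: O drops in col 4, lands at row 3
Move 3: X drops in col 1, lands at row 4
Move 4: O drops in col 1, lands at row 3
Move 5: X drops in col 2, lands at row 4
Move 6: O drops in col 4, lands at row 2
Move 7: X drops in col 2, lands at row 3
Move 8: O drops in col 0, lands at row 4
Move 9: X drops in col 3, lands at row 4
Move 10: O drops in col 2, lands at row 2

Answer: ......
......
..O.O.
.OX.O.
OXXXX.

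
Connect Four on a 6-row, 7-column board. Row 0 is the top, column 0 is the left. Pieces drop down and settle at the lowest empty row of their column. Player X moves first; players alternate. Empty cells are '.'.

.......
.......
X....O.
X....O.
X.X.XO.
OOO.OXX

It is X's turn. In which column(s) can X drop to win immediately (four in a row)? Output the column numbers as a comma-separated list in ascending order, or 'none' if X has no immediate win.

col 0: drop X → WIN!
col 1: drop X → no win
col 2: drop X → no win
col 3: drop X → no win
col 4: drop X → no win
col 5: drop X → no win
col 6: drop X → no win

Answer: 0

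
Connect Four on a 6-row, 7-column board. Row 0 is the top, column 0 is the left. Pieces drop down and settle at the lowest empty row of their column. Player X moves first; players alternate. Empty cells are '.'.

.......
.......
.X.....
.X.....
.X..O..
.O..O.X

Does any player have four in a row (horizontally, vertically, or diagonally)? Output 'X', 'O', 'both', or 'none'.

none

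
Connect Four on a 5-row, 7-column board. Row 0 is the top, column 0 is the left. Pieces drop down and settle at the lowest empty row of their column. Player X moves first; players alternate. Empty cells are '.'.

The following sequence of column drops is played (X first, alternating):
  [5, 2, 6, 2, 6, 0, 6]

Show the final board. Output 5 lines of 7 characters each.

Answer: .......
.......
......X
..O...X
O.O..XX

Derivation:
Move 1: X drops in col 5, lands at row 4
Move 2: O drops in col 2, lands at row 4
Move 3: X drops in col 6, lands at row 4
Move 4: O drops in col 2, lands at row 3
Move 5: X drops in col 6, lands at row 3
Move 6: O drops in col 0, lands at row 4
Move 7: X drops in col 6, lands at row 2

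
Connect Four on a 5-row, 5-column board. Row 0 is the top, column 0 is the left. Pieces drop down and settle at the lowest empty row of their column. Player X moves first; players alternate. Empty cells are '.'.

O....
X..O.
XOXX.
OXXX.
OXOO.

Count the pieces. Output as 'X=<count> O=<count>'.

X=8 O=7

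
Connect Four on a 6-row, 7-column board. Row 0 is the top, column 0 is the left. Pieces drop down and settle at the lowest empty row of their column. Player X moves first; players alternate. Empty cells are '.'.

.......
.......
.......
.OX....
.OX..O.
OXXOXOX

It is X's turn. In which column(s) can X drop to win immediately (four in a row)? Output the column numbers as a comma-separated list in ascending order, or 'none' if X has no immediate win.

Answer: 2

Derivation:
col 0: drop X → no win
col 1: drop X → no win
col 2: drop X → WIN!
col 3: drop X → no win
col 4: drop X → no win
col 5: drop X → no win
col 6: drop X → no win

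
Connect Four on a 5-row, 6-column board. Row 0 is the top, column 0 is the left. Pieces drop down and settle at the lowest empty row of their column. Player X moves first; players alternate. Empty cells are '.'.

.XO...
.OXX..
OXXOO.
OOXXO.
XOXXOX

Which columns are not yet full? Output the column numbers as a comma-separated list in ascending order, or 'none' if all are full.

col 0: top cell = '.' → open
col 1: top cell = 'X' → FULL
col 2: top cell = 'O' → FULL
col 3: top cell = '.' → open
col 4: top cell = '.' → open
col 5: top cell = '.' → open

Answer: 0,3,4,5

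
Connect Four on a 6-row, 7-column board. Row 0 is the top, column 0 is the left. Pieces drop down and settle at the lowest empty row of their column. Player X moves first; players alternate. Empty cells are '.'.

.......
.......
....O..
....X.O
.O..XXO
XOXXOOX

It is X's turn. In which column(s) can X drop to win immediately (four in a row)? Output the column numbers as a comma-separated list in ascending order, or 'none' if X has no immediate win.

col 0: drop X → no win
col 1: drop X → no win
col 2: drop X → no win
col 3: drop X → no win
col 4: drop X → no win
col 5: drop X → no win
col 6: drop X → no win

Answer: none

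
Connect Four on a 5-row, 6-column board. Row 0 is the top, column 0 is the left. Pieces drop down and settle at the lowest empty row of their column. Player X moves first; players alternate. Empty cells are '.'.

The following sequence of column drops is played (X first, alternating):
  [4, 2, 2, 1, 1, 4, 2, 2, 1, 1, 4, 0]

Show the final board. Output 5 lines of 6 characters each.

Move 1: X drops in col 4, lands at row 4
Move 2: O drops in col 2, lands at row 4
Move 3: X drops in col 2, lands at row 3
Move 4: O drops in col 1, lands at row 4
Move 5: X drops in col 1, lands at row 3
Move 6: O drops in col 4, lands at row 3
Move 7: X drops in col 2, lands at row 2
Move 8: O drops in col 2, lands at row 1
Move 9: X drops in col 1, lands at row 2
Move 10: O drops in col 1, lands at row 1
Move 11: X drops in col 4, lands at row 2
Move 12: O drops in col 0, lands at row 4

Answer: ......
.OO...
.XX.X.
.XX.O.
OOO.X.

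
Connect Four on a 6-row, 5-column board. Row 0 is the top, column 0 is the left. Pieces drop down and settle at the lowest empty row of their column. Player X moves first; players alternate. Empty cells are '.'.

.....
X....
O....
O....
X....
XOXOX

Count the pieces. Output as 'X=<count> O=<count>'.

X=5 O=4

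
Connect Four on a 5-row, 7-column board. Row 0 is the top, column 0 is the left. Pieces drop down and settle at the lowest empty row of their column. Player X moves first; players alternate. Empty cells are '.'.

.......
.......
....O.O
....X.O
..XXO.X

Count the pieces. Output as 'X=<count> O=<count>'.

X=4 O=4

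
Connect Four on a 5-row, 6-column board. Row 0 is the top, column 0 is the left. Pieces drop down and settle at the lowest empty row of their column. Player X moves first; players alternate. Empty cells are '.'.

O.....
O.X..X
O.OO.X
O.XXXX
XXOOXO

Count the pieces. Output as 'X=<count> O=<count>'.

X=10 O=9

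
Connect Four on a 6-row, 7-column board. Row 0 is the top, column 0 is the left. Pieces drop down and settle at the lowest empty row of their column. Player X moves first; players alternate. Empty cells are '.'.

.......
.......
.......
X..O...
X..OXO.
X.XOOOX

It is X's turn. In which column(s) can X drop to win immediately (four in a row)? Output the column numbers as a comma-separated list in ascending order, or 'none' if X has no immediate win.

col 0: drop X → WIN!
col 1: drop X → no win
col 2: drop X → no win
col 3: drop X → no win
col 4: drop X → no win
col 5: drop X → no win
col 6: drop X → no win

Answer: 0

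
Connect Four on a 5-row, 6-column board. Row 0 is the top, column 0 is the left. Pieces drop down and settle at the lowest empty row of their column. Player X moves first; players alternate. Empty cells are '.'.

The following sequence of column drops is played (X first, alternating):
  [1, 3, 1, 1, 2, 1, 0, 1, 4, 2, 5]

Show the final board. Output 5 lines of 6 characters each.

Answer: .O....
.O....
.O....
.XO...
XXXOXX

Derivation:
Move 1: X drops in col 1, lands at row 4
Move 2: O drops in col 3, lands at row 4
Move 3: X drops in col 1, lands at row 3
Move 4: O drops in col 1, lands at row 2
Move 5: X drops in col 2, lands at row 4
Move 6: O drops in col 1, lands at row 1
Move 7: X drops in col 0, lands at row 4
Move 8: O drops in col 1, lands at row 0
Move 9: X drops in col 4, lands at row 4
Move 10: O drops in col 2, lands at row 3
Move 11: X drops in col 5, lands at row 4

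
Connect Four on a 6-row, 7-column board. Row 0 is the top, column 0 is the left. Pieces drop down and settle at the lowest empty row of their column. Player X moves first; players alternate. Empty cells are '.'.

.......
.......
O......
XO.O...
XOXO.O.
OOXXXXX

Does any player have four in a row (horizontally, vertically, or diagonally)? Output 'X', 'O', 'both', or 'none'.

X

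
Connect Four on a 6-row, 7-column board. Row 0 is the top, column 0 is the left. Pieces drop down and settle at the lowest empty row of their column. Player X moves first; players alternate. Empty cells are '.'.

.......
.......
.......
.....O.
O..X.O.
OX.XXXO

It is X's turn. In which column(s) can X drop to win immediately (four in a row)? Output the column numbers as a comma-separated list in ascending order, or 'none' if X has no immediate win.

col 0: drop X → no win
col 1: drop X → no win
col 2: drop X → WIN!
col 3: drop X → no win
col 4: drop X → no win
col 5: drop X → no win
col 6: drop X → no win

Answer: 2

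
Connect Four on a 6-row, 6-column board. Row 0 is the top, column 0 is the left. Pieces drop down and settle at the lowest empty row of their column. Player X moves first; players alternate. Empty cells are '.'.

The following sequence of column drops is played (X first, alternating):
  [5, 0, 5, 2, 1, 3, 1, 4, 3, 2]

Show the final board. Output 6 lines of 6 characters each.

Answer: ......
......
......
......
.XOX.X
OXOOOX

Derivation:
Move 1: X drops in col 5, lands at row 5
Move 2: O drops in col 0, lands at row 5
Move 3: X drops in col 5, lands at row 4
Move 4: O drops in col 2, lands at row 5
Move 5: X drops in col 1, lands at row 5
Move 6: O drops in col 3, lands at row 5
Move 7: X drops in col 1, lands at row 4
Move 8: O drops in col 4, lands at row 5
Move 9: X drops in col 3, lands at row 4
Move 10: O drops in col 2, lands at row 4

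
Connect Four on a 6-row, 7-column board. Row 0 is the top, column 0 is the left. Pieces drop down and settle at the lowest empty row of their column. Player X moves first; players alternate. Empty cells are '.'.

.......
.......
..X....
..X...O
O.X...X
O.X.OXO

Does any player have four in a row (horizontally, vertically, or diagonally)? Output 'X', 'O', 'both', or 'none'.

X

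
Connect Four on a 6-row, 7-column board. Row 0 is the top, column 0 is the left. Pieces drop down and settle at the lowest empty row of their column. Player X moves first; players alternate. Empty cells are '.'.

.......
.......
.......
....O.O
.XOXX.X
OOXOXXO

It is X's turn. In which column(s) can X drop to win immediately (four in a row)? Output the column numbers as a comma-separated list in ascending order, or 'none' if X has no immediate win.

Answer: 5

Derivation:
col 0: drop X → no win
col 1: drop X → no win
col 2: drop X → no win
col 3: drop X → no win
col 4: drop X → no win
col 5: drop X → WIN!
col 6: drop X → no win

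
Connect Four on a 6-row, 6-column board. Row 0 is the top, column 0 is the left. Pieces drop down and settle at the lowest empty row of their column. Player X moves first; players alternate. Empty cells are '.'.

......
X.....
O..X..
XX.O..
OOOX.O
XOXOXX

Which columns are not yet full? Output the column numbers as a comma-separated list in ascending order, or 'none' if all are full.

Answer: 0,1,2,3,4,5

Derivation:
col 0: top cell = '.' → open
col 1: top cell = '.' → open
col 2: top cell = '.' → open
col 3: top cell = '.' → open
col 4: top cell = '.' → open
col 5: top cell = '.' → open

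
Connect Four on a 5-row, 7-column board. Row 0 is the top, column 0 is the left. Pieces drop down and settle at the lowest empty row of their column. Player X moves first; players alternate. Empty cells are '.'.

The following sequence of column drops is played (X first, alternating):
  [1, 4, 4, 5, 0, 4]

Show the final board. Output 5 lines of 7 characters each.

Move 1: X drops in col 1, lands at row 4
Move 2: O drops in col 4, lands at row 4
Move 3: X drops in col 4, lands at row 3
Move 4: O drops in col 5, lands at row 4
Move 5: X drops in col 0, lands at row 4
Move 6: O drops in col 4, lands at row 2

Answer: .......
.......
....O..
....X..
XX..OO.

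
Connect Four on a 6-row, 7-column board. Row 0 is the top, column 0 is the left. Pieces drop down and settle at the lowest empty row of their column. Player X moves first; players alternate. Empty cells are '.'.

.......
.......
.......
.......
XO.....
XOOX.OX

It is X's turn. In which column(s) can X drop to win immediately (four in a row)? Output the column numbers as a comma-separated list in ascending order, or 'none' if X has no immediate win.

col 0: drop X → no win
col 1: drop X → no win
col 2: drop X → no win
col 3: drop X → no win
col 4: drop X → no win
col 5: drop X → no win
col 6: drop X → no win

Answer: none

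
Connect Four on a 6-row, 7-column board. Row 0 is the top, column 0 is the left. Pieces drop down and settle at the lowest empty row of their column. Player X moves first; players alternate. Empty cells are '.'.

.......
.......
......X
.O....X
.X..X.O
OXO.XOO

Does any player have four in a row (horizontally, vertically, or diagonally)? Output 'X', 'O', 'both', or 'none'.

none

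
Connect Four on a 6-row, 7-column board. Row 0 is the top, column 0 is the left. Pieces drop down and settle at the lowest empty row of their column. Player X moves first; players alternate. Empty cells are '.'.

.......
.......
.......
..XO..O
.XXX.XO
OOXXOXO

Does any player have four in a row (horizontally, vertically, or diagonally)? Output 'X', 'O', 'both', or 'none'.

none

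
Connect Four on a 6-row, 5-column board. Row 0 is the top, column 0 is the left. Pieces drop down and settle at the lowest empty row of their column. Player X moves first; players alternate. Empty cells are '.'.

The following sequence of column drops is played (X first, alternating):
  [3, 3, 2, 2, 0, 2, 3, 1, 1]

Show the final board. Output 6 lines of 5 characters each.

Move 1: X drops in col 3, lands at row 5
Move 2: O drops in col 3, lands at row 4
Move 3: X drops in col 2, lands at row 5
Move 4: O drops in col 2, lands at row 4
Move 5: X drops in col 0, lands at row 5
Move 6: O drops in col 2, lands at row 3
Move 7: X drops in col 3, lands at row 3
Move 8: O drops in col 1, lands at row 5
Move 9: X drops in col 1, lands at row 4

Answer: .....
.....
.....
..OX.
.XOO.
XOXX.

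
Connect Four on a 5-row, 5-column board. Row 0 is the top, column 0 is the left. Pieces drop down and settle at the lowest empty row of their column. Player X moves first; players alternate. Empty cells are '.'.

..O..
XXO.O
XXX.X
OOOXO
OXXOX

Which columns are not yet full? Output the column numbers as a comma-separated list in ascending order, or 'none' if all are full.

col 0: top cell = '.' → open
col 1: top cell = '.' → open
col 2: top cell = 'O' → FULL
col 3: top cell = '.' → open
col 4: top cell = '.' → open

Answer: 0,1,3,4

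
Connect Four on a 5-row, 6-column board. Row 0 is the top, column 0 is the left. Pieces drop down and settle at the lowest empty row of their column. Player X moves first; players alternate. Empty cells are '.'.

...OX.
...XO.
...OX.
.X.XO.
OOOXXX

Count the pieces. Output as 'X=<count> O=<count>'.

X=8 O=7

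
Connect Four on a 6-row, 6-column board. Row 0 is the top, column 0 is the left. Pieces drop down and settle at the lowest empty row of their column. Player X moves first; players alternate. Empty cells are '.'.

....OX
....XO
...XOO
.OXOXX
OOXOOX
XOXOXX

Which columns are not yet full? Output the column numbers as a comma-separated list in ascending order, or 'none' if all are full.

col 0: top cell = '.' → open
col 1: top cell = '.' → open
col 2: top cell = '.' → open
col 3: top cell = '.' → open
col 4: top cell = 'O' → FULL
col 5: top cell = 'X' → FULL

Answer: 0,1,2,3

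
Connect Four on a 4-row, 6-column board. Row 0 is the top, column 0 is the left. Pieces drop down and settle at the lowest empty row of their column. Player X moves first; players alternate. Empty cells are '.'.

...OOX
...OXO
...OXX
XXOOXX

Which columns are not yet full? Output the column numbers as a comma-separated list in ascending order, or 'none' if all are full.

Answer: 0,1,2

Derivation:
col 0: top cell = '.' → open
col 1: top cell = '.' → open
col 2: top cell = '.' → open
col 3: top cell = 'O' → FULL
col 4: top cell = 'O' → FULL
col 5: top cell = 'X' → FULL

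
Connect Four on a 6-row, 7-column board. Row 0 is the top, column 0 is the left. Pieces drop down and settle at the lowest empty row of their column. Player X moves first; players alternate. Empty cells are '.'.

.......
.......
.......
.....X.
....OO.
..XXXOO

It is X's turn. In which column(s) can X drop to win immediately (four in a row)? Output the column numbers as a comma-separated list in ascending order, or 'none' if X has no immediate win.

Answer: 1

Derivation:
col 0: drop X → no win
col 1: drop X → WIN!
col 2: drop X → no win
col 3: drop X → no win
col 4: drop X → no win
col 5: drop X → no win
col 6: drop X → no win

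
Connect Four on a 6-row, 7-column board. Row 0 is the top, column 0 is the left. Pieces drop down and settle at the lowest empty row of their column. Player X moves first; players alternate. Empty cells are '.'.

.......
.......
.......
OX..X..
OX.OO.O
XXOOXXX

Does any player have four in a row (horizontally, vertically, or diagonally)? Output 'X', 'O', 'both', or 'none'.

none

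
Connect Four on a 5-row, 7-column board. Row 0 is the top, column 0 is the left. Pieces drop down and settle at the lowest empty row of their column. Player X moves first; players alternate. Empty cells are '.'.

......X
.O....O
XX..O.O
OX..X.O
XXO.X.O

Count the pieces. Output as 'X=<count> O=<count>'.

X=8 O=8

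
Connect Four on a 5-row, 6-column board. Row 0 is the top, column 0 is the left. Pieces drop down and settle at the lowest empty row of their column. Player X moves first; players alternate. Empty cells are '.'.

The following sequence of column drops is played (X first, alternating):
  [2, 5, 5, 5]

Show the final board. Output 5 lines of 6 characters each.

Move 1: X drops in col 2, lands at row 4
Move 2: O drops in col 5, lands at row 4
Move 3: X drops in col 5, lands at row 3
Move 4: O drops in col 5, lands at row 2

Answer: ......
......
.....O
.....X
..X..O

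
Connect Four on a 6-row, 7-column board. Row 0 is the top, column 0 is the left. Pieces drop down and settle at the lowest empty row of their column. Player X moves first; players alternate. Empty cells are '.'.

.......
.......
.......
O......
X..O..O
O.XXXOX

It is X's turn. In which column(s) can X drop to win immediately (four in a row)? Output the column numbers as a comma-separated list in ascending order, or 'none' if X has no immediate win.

col 0: drop X → no win
col 1: drop X → WIN!
col 2: drop X → no win
col 3: drop X → no win
col 4: drop X → no win
col 5: drop X → no win
col 6: drop X → no win

Answer: 1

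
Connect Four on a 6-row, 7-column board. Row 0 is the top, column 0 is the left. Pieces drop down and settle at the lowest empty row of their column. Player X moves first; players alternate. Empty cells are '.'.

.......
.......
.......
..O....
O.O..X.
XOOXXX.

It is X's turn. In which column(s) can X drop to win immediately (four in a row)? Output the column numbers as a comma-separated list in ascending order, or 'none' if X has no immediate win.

col 0: drop X → no win
col 1: drop X → no win
col 2: drop X → no win
col 3: drop X → no win
col 4: drop X → no win
col 5: drop X → no win
col 6: drop X → WIN!

Answer: 6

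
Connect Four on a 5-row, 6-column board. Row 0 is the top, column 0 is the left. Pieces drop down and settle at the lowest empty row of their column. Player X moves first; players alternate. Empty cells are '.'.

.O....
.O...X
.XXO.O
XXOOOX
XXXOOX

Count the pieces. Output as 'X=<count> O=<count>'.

X=10 O=9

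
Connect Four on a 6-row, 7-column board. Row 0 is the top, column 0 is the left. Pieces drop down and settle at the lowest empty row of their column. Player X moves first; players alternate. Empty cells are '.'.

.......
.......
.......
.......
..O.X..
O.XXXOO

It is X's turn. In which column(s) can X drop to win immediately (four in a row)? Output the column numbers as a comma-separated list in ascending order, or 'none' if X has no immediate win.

col 0: drop X → no win
col 1: drop X → WIN!
col 2: drop X → no win
col 3: drop X → no win
col 4: drop X → no win
col 5: drop X → no win
col 6: drop X → no win

Answer: 1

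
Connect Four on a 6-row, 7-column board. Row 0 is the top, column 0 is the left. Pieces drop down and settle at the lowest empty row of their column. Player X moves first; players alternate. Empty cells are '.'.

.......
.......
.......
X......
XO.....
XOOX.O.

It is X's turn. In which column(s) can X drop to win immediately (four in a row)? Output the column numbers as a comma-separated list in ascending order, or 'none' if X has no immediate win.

Answer: 0

Derivation:
col 0: drop X → WIN!
col 1: drop X → no win
col 2: drop X → no win
col 3: drop X → no win
col 4: drop X → no win
col 5: drop X → no win
col 6: drop X → no win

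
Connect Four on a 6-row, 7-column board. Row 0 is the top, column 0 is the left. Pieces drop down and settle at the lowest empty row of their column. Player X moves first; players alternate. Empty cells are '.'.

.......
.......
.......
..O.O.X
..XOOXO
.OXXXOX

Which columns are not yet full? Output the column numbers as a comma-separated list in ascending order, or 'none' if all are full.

Answer: 0,1,2,3,4,5,6

Derivation:
col 0: top cell = '.' → open
col 1: top cell = '.' → open
col 2: top cell = '.' → open
col 3: top cell = '.' → open
col 4: top cell = '.' → open
col 5: top cell = '.' → open
col 6: top cell = '.' → open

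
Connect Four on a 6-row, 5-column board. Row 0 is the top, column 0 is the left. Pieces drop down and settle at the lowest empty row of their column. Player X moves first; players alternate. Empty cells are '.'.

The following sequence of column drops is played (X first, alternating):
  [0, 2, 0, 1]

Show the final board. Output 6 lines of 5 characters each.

Answer: .....
.....
.....
.....
X....
XOO..

Derivation:
Move 1: X drops in col 0, lands at row 5
Move 2: O drops in col 2, lands at row 5
Move 3: X drops in col 0, lands at row 4
Move 4: O drops in col 1, lands at row 5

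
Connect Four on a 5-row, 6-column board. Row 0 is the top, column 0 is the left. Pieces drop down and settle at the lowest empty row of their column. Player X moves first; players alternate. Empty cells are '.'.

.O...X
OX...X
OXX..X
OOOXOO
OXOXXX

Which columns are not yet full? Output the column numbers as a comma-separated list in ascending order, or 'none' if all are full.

Answer: 0,2,3,4

Derivation:
col 0: top cell = '.' → open
col 1: top cell = 'O' → FULL
col 2: top cell = '.' → open
col 3: top cell = '.' → open
col 4: top cell = '.' → open
col 5: top cell = 'X' → FULL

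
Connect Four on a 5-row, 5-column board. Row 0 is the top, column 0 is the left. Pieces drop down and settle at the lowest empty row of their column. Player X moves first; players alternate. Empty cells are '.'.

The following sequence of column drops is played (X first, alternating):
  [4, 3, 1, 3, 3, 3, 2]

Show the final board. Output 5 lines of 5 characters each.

Answer: .....
...O.
...X.
...O.
.XXOX

Derivation:
Move 1: X drops in col 4, lands at row 4
Move 2: O drops in col 3, lands at row 4
Move 3: X drops in col 1, lands at row 4
Move 4: O drops in col 3, lands at row 3
Move 5: X drops in col 3, lands at row 2
Move 6: O drops in col 3, lands at row 1
Move 7: X drops in col 2, lands at row 4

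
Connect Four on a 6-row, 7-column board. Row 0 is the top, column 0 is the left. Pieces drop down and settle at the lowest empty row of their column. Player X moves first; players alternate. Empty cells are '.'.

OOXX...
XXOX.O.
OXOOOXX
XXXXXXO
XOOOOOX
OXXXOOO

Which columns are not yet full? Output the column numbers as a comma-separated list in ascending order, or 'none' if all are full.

col 0: top cell = 'O' → FULL
col 1: top cell = 'O' → FULL
col 2: top cell = 'X' → FULL
col 3: top cell = 'X' → FULL
col 4: top cell = '.' → open
col 5: top cell = '.' → open
col 6: top cell = '.' → open

Answer: 4,5,6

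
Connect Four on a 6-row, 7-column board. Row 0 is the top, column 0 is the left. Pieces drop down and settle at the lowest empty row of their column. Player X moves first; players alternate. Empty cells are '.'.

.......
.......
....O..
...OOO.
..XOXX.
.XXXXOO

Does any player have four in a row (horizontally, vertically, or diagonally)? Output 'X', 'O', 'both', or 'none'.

X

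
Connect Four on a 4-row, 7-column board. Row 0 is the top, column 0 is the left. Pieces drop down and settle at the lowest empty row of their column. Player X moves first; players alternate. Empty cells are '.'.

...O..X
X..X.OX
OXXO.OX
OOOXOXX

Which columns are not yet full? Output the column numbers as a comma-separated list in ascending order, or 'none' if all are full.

col 0: top cell = '.' → open
col 1: top cell = '.' → open
col 2: top cell = '.' → open
col 3: top cell = 'O' → FULL
col 4: top cell = '.' → open
col 5: top cell = '.' → open
col 6: top cell = 'X' → FULL

Answer: 0,1,2,4,5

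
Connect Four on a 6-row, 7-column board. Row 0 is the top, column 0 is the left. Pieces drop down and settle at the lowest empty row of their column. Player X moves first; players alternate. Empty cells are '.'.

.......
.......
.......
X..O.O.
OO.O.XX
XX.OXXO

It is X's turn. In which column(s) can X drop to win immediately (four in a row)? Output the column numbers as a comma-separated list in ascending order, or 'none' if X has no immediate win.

col 0: drop X → no win
col 1: drop X → no win
col 2: drop X → no win
col 3: drop X → no win
col 4: drop X → no win
col 5: drop X → no win
col 6: drop X → no win

Answer: none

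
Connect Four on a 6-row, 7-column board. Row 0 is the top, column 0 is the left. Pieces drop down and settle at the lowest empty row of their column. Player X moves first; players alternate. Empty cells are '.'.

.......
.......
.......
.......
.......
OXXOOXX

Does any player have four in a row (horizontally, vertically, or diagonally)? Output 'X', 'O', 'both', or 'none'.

none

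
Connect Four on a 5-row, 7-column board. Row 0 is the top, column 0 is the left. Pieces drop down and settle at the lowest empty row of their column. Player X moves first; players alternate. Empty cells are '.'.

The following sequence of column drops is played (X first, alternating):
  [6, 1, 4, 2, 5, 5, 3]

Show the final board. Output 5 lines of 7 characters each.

Answer: .......
.......
.......
.....O.
.OOXXXX

Derivation:
Move 1: X drops in col 6, lands at row 4
Move 2: O drops in col 1, lands at row 4
Move 3: X drops in col 4, lands at row 4
Move 4: O drops in col 2, lands at row 4
Move 5: X drops in col 5, lands at row 4
Move 6: O drops in col 5, lands at row 3
Move 7: X drops in col 3, lands at row 4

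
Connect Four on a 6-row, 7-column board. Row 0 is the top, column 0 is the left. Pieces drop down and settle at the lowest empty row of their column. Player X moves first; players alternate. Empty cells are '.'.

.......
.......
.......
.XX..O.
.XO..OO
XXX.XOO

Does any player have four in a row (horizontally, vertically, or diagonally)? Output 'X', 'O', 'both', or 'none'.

none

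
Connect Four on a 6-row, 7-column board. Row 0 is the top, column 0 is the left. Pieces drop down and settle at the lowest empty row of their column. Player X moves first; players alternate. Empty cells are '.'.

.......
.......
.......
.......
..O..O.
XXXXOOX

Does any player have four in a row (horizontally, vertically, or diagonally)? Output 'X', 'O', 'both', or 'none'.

X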